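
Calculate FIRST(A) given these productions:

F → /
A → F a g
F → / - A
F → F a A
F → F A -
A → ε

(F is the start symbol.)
{ '/', ε }

FIRST sets of the other non-terminals involved (by the same procedure, iterated to a fixed point):
  FIRST(F) = { '/' }

From A → F a g:
  - F is a non-terminal: add FIRST(F) \ {ε} = { '/' }
    F is not nullable, so stop
From A → ε:
  - ε-production, so ε ∈ FIRST(A)

Collecting: FIRST(A) = { '/', ε }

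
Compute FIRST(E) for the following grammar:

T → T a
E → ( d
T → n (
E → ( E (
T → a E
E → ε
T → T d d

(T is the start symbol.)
{ '(', ε }

To compute FIRST(E), examine every production with E on the left-hand side, reading each right-hand side left to right until a non-nullable symbol is reached.

From E → ( d:
  - '(' is a terminal: add '(' and stop
From E → ( E (:
  - '(' is a terminal: add '(' and stop
From E → ε:
  - ε-production, so ε ∈ FIRST(E)

Collecting: FIRST(E) = { '(', ε }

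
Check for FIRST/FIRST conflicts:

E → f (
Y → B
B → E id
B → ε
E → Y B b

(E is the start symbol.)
Yes. E → f '(' / E → Y B b on { 'f' }

FIRST sets of the non-terminals at (or reachable through a nullable prefix from) the front of some alternative:
  FIRST(Y) = { 'b', 'f', ε }
  FIRST(B) = { 'b', 'f', ε }
  FIRST(E) = { 'b', 'f' }

Productions for E:
  E → f (: FIRST = { 'f' }
  E → Y B b: FIRST = { 'b', 'f' }
Productions for B:
  B → E id: FIRST = { 'b', 'f' }
  B → ε: FIRST = { ε }
Y has only one production, so no FIRST/FIRST conflict is possible there.

Conflict for E: E → f ( and E → Y B b
  Overlap: { 'f' }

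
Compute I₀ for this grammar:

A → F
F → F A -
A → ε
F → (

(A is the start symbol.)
{ [A → . F], [A → .], [A' → . A], [F → . (], [F → . F A -] }

First, augment the grammar with A' → A
I₀ = CLOSURE({ [A' → . A] }):
  [A' → . A] has the dot before A: add [A → . F], [A → .]
  [A → . F] has the dot before F: add [F → . F A -], [F → . (]
No further items can be added.

I₀ = { [A → . F], [A → .], [A' → . A], [F → . (], [F → . F A -] }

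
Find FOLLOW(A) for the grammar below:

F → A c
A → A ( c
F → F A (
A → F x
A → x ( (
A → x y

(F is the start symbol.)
{ '(', 'c' }

To compute FOLLOW(A), find every occurrence of A on a right-hand side N → α A β: add FIRST(β) \ {ε}, and if β is empty or nullable also add FOLLOW(N). Iterate to a fixed point.

In F → A c: A is followed by c, add FIRST(c) \ {ε} = { 'c' }
In A → A ( c: A is followed by '(' c, add FIRST('(' c) \ {ε} = { '(' }
In F → F A (: A is followed by '(', add FIRST('(') \ {ε} = { '(' }

Taking the union: FOLLOW(A) = { '(', 'c' }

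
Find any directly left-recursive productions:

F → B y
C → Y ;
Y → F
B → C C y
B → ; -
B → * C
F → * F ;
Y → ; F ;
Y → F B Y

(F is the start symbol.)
No direct left recursion

F → B y: starts with B
C → Y ;: starts with Y
Y → F: starts with F
B → C C y: starts with C
B → ; -: starts with ';'
B → * C: starts with '*'
F → * F ;: starts with '*'
Y → ; F ;: starts with ';'
Y → F B Y: starts with F

No direct left recursion found.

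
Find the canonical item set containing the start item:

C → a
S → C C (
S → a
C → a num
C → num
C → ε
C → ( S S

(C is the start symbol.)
{ [C → . ( S S], [C → . a num], [C → . a], [C → . num], [C → .], [C' → . C] }

First, augment the grammar with C' → C
I₀ = CLOSURE({ [C' → . C] }):
  [C' → . C] has the dot before C: add [C → . a], [C → . a num], [C → . num], [C → .], [C → . ( S S]
No further items can be added.

I₀ = { [C → . ( S S], [C → . a num], [C → . a], [C → . num], [C → .], [C' → . C] }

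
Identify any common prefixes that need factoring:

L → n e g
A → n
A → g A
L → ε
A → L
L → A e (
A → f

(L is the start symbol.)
Left-factoring is needed when two productions for the same non-terminal
share a common prefix on the right-hand side.

Productions for L:
  L → n e g
  L → ε
  L → A e (
Productions for A:
  A → n
  A → g A
  A → L
  A → f

No common prefixes found.

Answer: No, left-factoring is not needed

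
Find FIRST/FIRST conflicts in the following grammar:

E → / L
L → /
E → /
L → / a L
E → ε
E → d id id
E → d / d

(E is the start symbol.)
Yes. E → '/' L / E → '/' on { '/' }; E → d id id / E → d '/' d on { 'd' }; L → '/' / L → '/' a L on { '/' }

A FIRST/FIRST conflict occurs when two productions N → α and N → β for the same non-terminal have FIRST(α) ∩ FIRST(β) ≠ ∅ (with ε ∈ FIRST of a nullable right-hand side, so two nullable alternatives also conflict).

Productions for E:
  E → / L: FIRST = { '/' }
  E → /: FIRST = { '/' }
  E → ε: FIRST = { ε }
  E → d id id: FIRST = { 'd' }
  E → d / d: FIRST = { 'd' }
Productions for L:
  L → /: FIRST = { '/' }
  L → / a L: FIRST = { '/' }

Conflict for E: E → / L and E → /
  Overlap: { '/' }
Conflict for E: E → d id id and E → d / d
  Overlap: { 'd' }
Conflict for L: L → / and L → / a L
  Overlap: { '/' }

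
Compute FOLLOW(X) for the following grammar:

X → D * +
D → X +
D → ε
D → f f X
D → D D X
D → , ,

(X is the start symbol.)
X is the start symbol, so $ ∈ FOLLOW(X).
In D → X +: X is followed by '+', add FIRST('+') \ {ε} = { '+' }
In D → f f X: X is at the end, add FOLLOW(D)
In D → D D X: X is at the end, add FOLLOW(D)

The FOLLOW sets referred to above (computed the same way, to a fixed point):
  FOLLOW(D) = { '*', ',', 'f' }

Taking the union: FOLLOW(X) = { $, '*', '+', ',', 'f' }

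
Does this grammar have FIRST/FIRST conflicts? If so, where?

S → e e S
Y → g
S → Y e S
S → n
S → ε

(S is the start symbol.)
No FIRST/FIRST conflicts.

FIRST sets of the non-terminals at (or reachable through a nullable prefix from) the front of some alternative:
  FIRST(Y) = { 'g' }

Productions for S:
  S → e e S: FIRST = { 'e' }
  S → Y e S: FIRST = { 'g' }
  S → n: FIRST = { 'n' }
  S → ε: FIRST = { ε }
Y has only one production, so no FIRST/FIRST conflict is possible there.

All alternatives of each non-terminal have pairwise disjoint FIRST sets.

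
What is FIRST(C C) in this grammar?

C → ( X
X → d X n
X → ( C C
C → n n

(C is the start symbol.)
FIRST sets of the non-terminals involved (from the grammar, by fixed-point iteration):
  FIRST(C) = { '(', 'n' }

To compute FIRST(C C), process the symbols left to right:
Symbol C is a non-terminal. Add FIRST(C) \ {ε} = { '(', 'n' }
C is not nullable (ε ∉ FIRST(C)), so stop here.
FIRST(C C) = { '(', 'n' }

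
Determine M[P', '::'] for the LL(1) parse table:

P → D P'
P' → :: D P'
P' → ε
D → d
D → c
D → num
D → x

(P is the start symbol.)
To find M[P', '::'], we find productions for P' where '::' is in the predict set (PREDICT(N → α) = (FIRST(α) \ {ε}) ∪ (FOLLOW(N) if α ⇒* ε)).

Relevant sets:
  FOLLOW(P') = { $ }

P' → :: D P': PREDICT = { '::' }
  '::' is in predict set, so this production goes in M[P', '::']
P' → ε: PREDICT = { $ }

M[P', '::'] = P' → :: D P'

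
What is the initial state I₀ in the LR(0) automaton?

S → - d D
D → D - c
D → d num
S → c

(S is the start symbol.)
{ [S → . - d D], [S → . c], [S' → . S] }

First, augment the grammar with S' → S
I₀ = CLOSURE({ [S' → . S] }):
  [S' → . S] has the dot before S: add [S → . - d D], [S → . c]
No further items can be added.

I₀ = { [S → . - d D], [S → . c], [S' → . S] }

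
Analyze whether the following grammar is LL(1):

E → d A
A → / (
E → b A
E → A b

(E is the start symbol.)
A grammar is LL(1) if for each non-terminal N with multiple productions, the predict sets of those productions are pairwise disjoint, where PREDICT(N → α) = (FIRST(α) \ {ε}) ∪ (FOLLOW(N) if α ⇒* ε).

Relevant sets:
  FIRST(A) = { '/' }

For E:
  PREDICT(E → d A) = { 'd' }
  PREDICT(E → b A) = { 'b' }
  PREDICT(E → A b) = { '/' }
A has a single production, so nothing to check there.

All predict sets are disjoint. The grammar IS LL(1).

Answer: Yes, the grammar is LL(1).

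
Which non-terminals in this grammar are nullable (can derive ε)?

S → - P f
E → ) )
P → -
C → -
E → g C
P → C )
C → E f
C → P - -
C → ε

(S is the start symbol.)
ε-productions: C → ε
So C is immediately nullable.
No further non-terminal can be added: every production for the remaining non-terminals contains a terminal or a non-nullable non-terminal.
Nullable = { 'C' }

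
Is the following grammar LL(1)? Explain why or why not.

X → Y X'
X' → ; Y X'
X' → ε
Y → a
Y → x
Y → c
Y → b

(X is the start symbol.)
Yes, the grammar is LL(1).

A grammar is LL(1) if for each non-terminal N with multiple productions, the predict sets of those productions are pairwise disjoint, where PREDICT(N → α) = (FIRST(α) \ {ε}) ∪ (FOLLOW(N) if α ⇒* ε).

Relevant sets:
  FOLLOW(X') = { $ }

For X':
  PREDICT(X' → ';' Y X') = { ';' }
  PREDICT(X' → ε) = { $ }
For Y:
  PREDICT(Y → a) = { 'a' }
  PREDICT(Y → x) = { 'x' }
  PREDICT(Y → c) = { 'c' }
  PREDICT(Y → b) = { 'b' }
X has a single production, so nothing to check there.

All predict sets are disjoint. The grammar IS LL(1).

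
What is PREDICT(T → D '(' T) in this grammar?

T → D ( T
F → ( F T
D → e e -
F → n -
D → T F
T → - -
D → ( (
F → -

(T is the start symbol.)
{ '(', '-', 'e' }

PREDICT(T → D '(' T) = (FIRST(RHS) \ {ε}) ∪ (FOLLOW(T) if ε ∈ FIRST(RHS), i.e. RHS ⇒* ε)
FIRST(D) = { '(', '-', 'e' }
FIRST(D '(' T) = { '(', '-', 'e' }
ε ∉ FIRST(D '(' T), so FOLLOW(T) is not added.
PREDICT(T → D '(' T) = { '(', '-', 'e' }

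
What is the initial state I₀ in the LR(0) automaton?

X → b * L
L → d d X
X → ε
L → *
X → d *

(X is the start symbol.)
First, augment the grammar with X' → X
I₀ = CLOSURE({ [X' → . X] }):
  [X' → . X] has the dot before X: add [X → . b * L], [X → .], [X → . d *]
No further items can be added.

I₀ = { [X → . b * L], [X → . d *], [X → .], [X' → . X] }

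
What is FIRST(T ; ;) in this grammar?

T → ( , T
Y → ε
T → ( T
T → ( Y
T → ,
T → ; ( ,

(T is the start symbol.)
{ '(', ',', ';' }

FIRST sets of the non-terminals involved (from the grammar, by fixed-point iteration):
  FIRST(T) = { '(', ',', ';' }

To compute FIRST(T ; ;), process the symbols left to right:
Symbol T is a non-terminal. Add FIRST(T) \ {ε} = { '(', ',', ';' }
T is not nullable (ε ∉ FIRST(T)), so stop here.
FIRST(T ; ;) = { '(', ',', ';' }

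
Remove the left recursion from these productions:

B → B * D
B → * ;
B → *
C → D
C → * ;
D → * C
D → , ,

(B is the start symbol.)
B → * ; B'
B → * B'
B' → * D B'
B' → ε
C → D
C → * ;
D → * C
D → , ,

B is directly left-recursive. The standard transformation for
  A → A α₁ | ... | A α_m | β₁ | ... | β_n
is
  A  → β₁ A' | ... | β_n A'
  A' → α₁ A' | ... | α_m A' | ε

B → * ; becomes B → * ; B'
B → * becomes B → * B'
B → B * D becomes B' → * D B'
Add B' → ε

Productions for other non-terminals are unchanged:
  C → D
  C → * ;
  D → * C
  D → , ,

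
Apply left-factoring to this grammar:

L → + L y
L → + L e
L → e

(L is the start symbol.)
L → + L L'
L' → y
L' → e
L → e

Left-factoring transforms A → αβ₁ | αβ₂ into A → αA' and A' → β₁ | β₂
(α is the longest common prefix among the alternatives). Repeat until
no nonterminal has two alternatives with a common prefix.

Round 1: L has alternatives sharing prefix '+ L'. Introduce L': L → + L L'
  Add: L' → y
  Add: L' → e

No remaining common prefixes — done.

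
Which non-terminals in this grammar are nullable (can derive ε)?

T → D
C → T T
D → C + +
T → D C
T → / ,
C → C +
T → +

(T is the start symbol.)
A non-terminal is nullable if it can derive ε (the empty string): either it has an ε-production, or it has a production whose right-hand side consists entirely of nullable non-terminals.

There are no ε-productions, so no non-terminal can derive ε.
No non-terminals are nullable.

Answer: None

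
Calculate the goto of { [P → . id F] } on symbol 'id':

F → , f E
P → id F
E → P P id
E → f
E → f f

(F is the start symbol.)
GOTO(I, 'id') = CLOSURE({ [A → αX.β] : [A → α.Xβ] ∈ I, X = 'id' })

Items with dot before 'id', with the dot advanced:
  [P → . id F] → [P → id . F]
Closure of the advanced items:
  [P → id . F] has the dot before F: add [F → . , f E]

GOTO = { [F → . , f E], [P → id . F] }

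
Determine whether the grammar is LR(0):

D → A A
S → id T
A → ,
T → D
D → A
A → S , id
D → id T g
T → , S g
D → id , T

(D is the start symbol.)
No. Shift-reduce conflict between [D → A .] and [A → . ,]

A grammar is LR(0) if no state in the canonical LR(0) collection has:
  - both a shift item (dot before a terminal) and a complete item (shift-reduce conflict), or
  - two or more complete items (reduce-reduce conflict; the accept item [D' → D .] counts as a complete item here).

Augment with D' → D and build the canonical LR(0) collection (I0 = CLOSURE({[D' → . D]}), then GOTO on every symbol after a dot until no new states appear). It has 20 states:
  I0: { [A → . ,], [A → . S , id], [D → . A A], [D → . A], [D → . id , T], [D → . id T g], [D' → . D], [S → . id T] }  — shift
  I1: { [A → , .] }  — reduce
  I2: { [A → . ,], [A → . S , id], [D → A . A], [D → A .], [S → . id T] }  — shift, reduce
  I3: { [D' → D .] }  — accept
  I4: { [A → S . , id] }  — shift
  I5: { [A → . ,], [A → . S , id], [D → . A A], [D → . A], [D → . id , T], [D → . id T g], [D → id . , T], [D → id . T g], [S → . id T], [S → id . T], [T → . , S g], [T → . D] }  — shift
  I6: { [A → , .], [A → . ,], [A → . S , id], [D → . A A], [D → . A], [D → . id , T], [D → . id T g], [D → id , . T], [S → . id T], [T → , . S g], [T → . , S g], [T → . D] }  — shift, reduce
  I7: { [T → D .] }  — reduce
  I8: { [D → id T . g], [S → id T .] }  — shift, reduce
  I9: { [D → id T g .] }  — reduce
  I10: { [A → , .], [S → . id T], [T → , . S g] }  — shift, reduce
  I11: { [A → S . , id], [T → , S . g] }  — shift
  I12: { [D → id , T .] }  — reduce
  I13: { [A → S , . id] }  — shift
  I14: { [T → , S g .] }  — reduce
  I15: { [A → S , id .] }  — reduce
  I16: { [T → , S . g] }  — shift
  I17: { [A → . ,], [A → . S , id], [D → . A A], [D → . A], [D → . id , T], [D → . id T g], [S → . id T], [S → id . T], [T → . , S g], [T → . D] }  — shift
  I18: { [S → id T .] }  — reduce
  I19: { [D → A A .] }  — reduce

Conflict in state I2:
  Shift-reduce conflict between [D → A .] and [A → . ,]
So the grammar is NOT LR(0).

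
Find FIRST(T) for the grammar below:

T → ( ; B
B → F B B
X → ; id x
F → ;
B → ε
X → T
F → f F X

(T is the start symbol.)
To compute FIRST(T), examine every production with T on the left-hand side, reading each right-hand side left to right until a non-nullable symbol is reached.

From T → ( ; B:
  - '(' is a terminal: add '(' and stop

Collecting: FIRST(T) = { '(' }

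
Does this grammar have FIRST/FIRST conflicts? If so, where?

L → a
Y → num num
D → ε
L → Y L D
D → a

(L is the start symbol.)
No FIRST/FIRST conflicts.

FIRST sets of the non-terminals at (or reachable through a nullable prefix from) the front of some alternative:
  FIRST(Y) = { 'num' }

Productions for L:
  L → a: FIRST = { 'a' }
  L → Y L D: FIRST = { 'num' }
Productions for D:
  D → ε: FIRST = { ε }
  D → a: FIRST = { 'a' }
Y has only one production, so no FIRST/FIRST conflict is possible there.

All alternatives of each non-terminal have pairwise disjoint FIRST sets.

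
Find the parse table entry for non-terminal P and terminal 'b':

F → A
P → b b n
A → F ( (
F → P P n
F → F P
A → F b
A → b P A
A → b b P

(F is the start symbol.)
To find M[P, 'b'], we find productions for P where 'b' is in the predict set (PREDICT(N → α) = (FIRST(α) \ {ε}) ∪ (FOLLOW(N) if α ⇒* ε)).

P → b b n: PREDICT = { 'b' }
  'b' is in predict set, so this production goes in M[P, 'b']

M[P, 'b'] = P → b b n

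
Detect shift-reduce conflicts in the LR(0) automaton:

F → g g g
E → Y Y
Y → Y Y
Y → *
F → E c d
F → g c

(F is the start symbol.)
Augment with F' → F and build the canonical LR(0) collection (I0 = CLOSURE({[F' → . F]}), then GOTO on every symbol after a dot until no new states appear). It has 13 states:
  I0: { [E → . Y Y], [F → . E c d], [F → . g c], [F → . g g g], [F' → . F], [Y → . *], [Y → . Y Y] }  — shift
  I1: { [Y → * .] }  — reduce
  I2: { [F → E . c d] }  — shift
  I3: { [F' → F .] }  — accept
  I4: { [E → Y . Y], [Y → . *], [Y → . Y Y], [Y → Y . Y] }  — shift
  I5: { [F → g . c], [F → g . g g] }  — shift
  I6: { [F → g c .] }  — reduce
  I7: { [F → g g . g] }  — shift
  I8: { [F → g g g .] }  — reduce
  I9: { [E → Y Y .], [Y → . *], [Y → . Y Y], [Y → Y . Y], [Y → Y Y .] }  — shift, 2 reduces
  I10: { [Y → . *], [Y → . Y Y], [Y → Y . Y], [Y → Y Y .] }  — shift, reduce
  I11: { [F → E c . d] }  — shift
  I12: { [F → E c d .] }  — reduce

I9 contains reduce items [E → Y Y .], [Y → Y Y .] and shift item [Y → . *] — shift-reduce conflict.
I10 contains reduce item [Y → Y Y .] and shift item [Y → . *] — shift-reduce conflict.

Answer: Yes — I9: [E → Y Y .] vs [Y → . *]; I10: [Y → Y Y .] vs [Y → . *]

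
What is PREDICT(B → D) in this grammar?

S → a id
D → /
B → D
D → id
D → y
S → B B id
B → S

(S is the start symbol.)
{ '/', 'id', 'y' }

PREDICT(B → D) = (FIRST(RHS) \ {ε}) ∪ (FOLLOW(B) if ε ∈ FIRST(RHS), i.e. RHS ⇒* ε)
FIRST(D) = { '/', 'id', 'y' }
FIRST(D) = { '/', 'id', 'y' }
ε ∉ FIRST(D), so FOLLOW(B) is not added.
PREDICT(B → D) = { '/', 'id', 'y' }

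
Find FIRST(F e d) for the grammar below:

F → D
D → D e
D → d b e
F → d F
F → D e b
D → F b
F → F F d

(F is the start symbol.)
{ 'd' }

FIRST sets of the non-terminals involved (from the grammar, by fixed-point iteration):
  FIRST(F) = { 'd' }

To compute FIRST(F e d), process the symbols left to right:
Symbol F is a non-terminal. Add FIRST(F) \ {ε} = { 'd' }
F is not nullable (ε ∉ FIRST(F)), so stop here.
FIRST(F e d) = { 'd' }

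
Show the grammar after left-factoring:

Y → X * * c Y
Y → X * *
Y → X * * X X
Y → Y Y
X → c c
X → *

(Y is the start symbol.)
Y → X * * Y'
Y' → c Y
Y' → ε
Y' → X X
Y → Y Y
X → c c
X → *

Left-factoring transforms A → αβ₁ | αβ₂ into A → αA' and A' → β₁ | β₂
(α is the longest common prefix among the alternatives). Repeat until
no nonterminal has two alternatives with a common prefix.

Round 1: Y has alternatives sharing prefix 'X * *'. Introduce Y': Y → X * * Y'
  Add: Y' → c Y
  Add: Y' → ε
  Add: Y' → X X

No remaining common prefixes — done.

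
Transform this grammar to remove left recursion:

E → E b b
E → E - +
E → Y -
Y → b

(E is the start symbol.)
E is directly left-recursive. The standard transformation for
  A → A α₁ | ... | A α_m | β₁ | ... | β_n
is
  A  → β₁ A' | ... | β_n A'
  A' → α₁ A' | ... | α_m A' | ε

E → Y - becomes E → Y - E'
E → E b b becomes E' → b b E'
E → E - + becomes E' → - + E'
Add E' → ε

Productions for other non-terminals are unchanged:
  Y → b

Resulting grammar:
E → Y - E'
E' → b b E'
E' → - + E'
E' → ε
Y → b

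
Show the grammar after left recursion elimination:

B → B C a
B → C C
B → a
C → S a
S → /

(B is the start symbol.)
B is directly left-recursive. The standard transformation for
  A → A α₁ | ... | A α_m | β₁ | ... | β_n
is
  A  → β₁ A' | ... | β_n A'
  A' → α₁ A' | ... | α_m A' | ε

B → C C becomes B → C C B'
B → a becomes B → a B'
B → B C a becomes B' → C a B'
Add B' → ε

Productions for other non-terminals are unchanged:
  C → S a
  S → /

Resulting grammar:
B → C C B'
B → a B'
B' → C a B'
B' → ε
C → S a
S → /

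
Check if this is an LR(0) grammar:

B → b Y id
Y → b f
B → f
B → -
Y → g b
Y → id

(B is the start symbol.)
Yes, the grammar is LR(0)

Augment with B' → B and build the canonical LR(0) collection (I0 = CLOSURE({[B' → . B]}), then GOTO on every symbol after a dot until no new states appear). It has 12 states:
  I0: { [B → . -], [B → . b Y id], [B → . f], [B' → . B] }  — shift
  I1: { [B → - .] }  — reduce
  I2: { [B' → B .] }  — accept
  I3: { [B → b . Y id], [Y → . b f], [Y → . g b], [Y → . id] }  — shift
  I4: { [B → f .] }  — reduce
  I5: { [B → b Y . id] }  — shift
  I6: { [Y → b . f] }  — shift
  I7: { [Y → g . b] }  — shift
  I8: { [Y → id .] }  — reduce
  I9: { [Y → g b .] }  — reduce
  I10: { [Y → b f .] }  — reduce
  I11: { [B → b Y id .] }  — reduce

Every state is either a pure shift/goto state or contains exactly one complete item and nothing to shift — no conflicts. The grammar is LR(0).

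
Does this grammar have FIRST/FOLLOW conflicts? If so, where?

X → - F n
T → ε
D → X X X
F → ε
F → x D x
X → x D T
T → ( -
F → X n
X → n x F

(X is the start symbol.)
Yes. T → '(' '-' with FOLLOW(T) on { '(' }; F → x D x with FOLLOW(F) on { 'x' }; F → X n with FOLLOW(F) on { '-', 'n', 'x' }

A FIRST/FOLLOW conflict occurs when a non-terminal N has a nullable alternative N → β (β ⇒* ε) and another alternative N → α with FIRST(α) ∩ FOLLOW(N) ≠ ∅: on such a lookahead the parser cannot decide between expanding α and letting N vanish via β.

Nullable non-terminals: F, T.
FIRST sets used below: FIRST(X) = { '-', 'n', 'x' }

F: nullable alternative(s) F → ε; FOLLOW(F) = { $, '(', '-', 'n', 'x' }
  F → ε: FIRST \ {ε} = { } — this is the only nullable alternative, skip
  F → x D x: FIRST \ {ε} = { 'x' } — overlaps FOLLOW(F) on { 'x' }: CONFLICT
  F → X n: FIRST \ {ε} = { '-', 'n', 'x' } — overlaps FOLLOW(F) on { '-', 'n', 'x' }: CONFLICT

T: nullable alternative(s) T → ε; FOLLOW(T) = { $, '(', '-', 'n', 'x' }
  T → ε: FIRST \ {ε} = { } — this is the only nullable alternative, skip
  T → ( -: FIRST \ {ε} = { '(' } — overlaps FOLLOW(T) on { '(' }: CONFLICT

D, X have no nullable alternative, so no FIRST/FOLLOW check is needed there.

So the grammar has 3 FIRST/FOLLOW conflicts (marked CONFLICT above).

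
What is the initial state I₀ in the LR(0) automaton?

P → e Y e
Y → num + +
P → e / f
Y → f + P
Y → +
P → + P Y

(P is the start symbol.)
{ [P → . + P Y], [P → . e / f], [P → . e Y e], [P' → . P] }

First, augment the grammar with P' → P
I₀ = CLOSURE({ [P' → . P] }):
  [P' → . P] has the dot before P: add [P → . e Y e], [P → . e / f], [P → . + P Y]
No further items can be added.

I₀ = { [P → . + P Y], [P → . e / f], [P → . e Y e], [P' → . P] }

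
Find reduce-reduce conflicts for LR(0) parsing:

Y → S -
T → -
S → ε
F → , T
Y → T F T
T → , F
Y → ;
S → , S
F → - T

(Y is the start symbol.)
No reduce-reduce conflicts

Augment with Y' → Y and build the canonical LR(0) collection (I0 = CLOSURE({[Y' → . Y]}), then GOTO on every symbol after a dot until no new states appear). It has 18 states:
  I0: { [S → . , S], [S → .], [T → . , F], [T → . -], [Y → . ;], [Y → . S -], [Y → . T F T], [Y' → . Y] }  — shift, reduce
  I1: { [F → . , T], [F → . - T], [S → , . S], [S → . , S], [S → .], [T → , . F] }  — shift, reduce
  I2: { [T → - .] }  — reduce
  I3: { [Y → ; .] }  — reduce
  I4: { [Y → S . -] }  — shift
  I5: { [F → . , T], [F → . - T], [Y → T . F T] }  — shift
  I6: { [Y' → Y .] }  — accept
  I7: { [F → , . T], [T → . , F], [T → . -] }  — shift
  I8: { [F → - . T], [T → . , F], [T → . -] }  — shift
  I9: { [T → . , F], [T → . -], [Y → T F . T] }  — shift
  I10: { [F → . , T], [F → . - T], [T → , . F] }  — shift
  I11: { [Y → T F T .] }  — reduce
  I12: { [T → , F .] }  — reduce
  I13: { [F → - T .] }  — reduce
  I14: { [F → , T .] }  — reduce
  I15: { [Y → S - .] }  — reduce
  I16: { [F → , . T], [S → , . S], [S → . , S], [S → .], [T → . , F], [T → . -] }  — shift, reduce
  I17: { [S → , S .] }  — reduce

No state contains more than one complete item.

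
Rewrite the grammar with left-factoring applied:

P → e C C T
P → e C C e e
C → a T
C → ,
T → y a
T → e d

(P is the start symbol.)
Left-factoring transforms A → αβ₁ | αβ₂ into A → αA' and A' → β₁ | β₂
(α is the longest common prefix among the alternatives). Repeat until
no nonterminal has two alternatives with a common prefix.

Round 1: P has alternatives sharing prefix 'e C C'. Introduce P': P → e C C P'
  Add: P' → T
  Add: P' → e e

No remaining common prefixes — done.

Resulting grammar:
P → e C C P'
P' → T
P' → e e
C → a T
C → ,
T → y a
T → e d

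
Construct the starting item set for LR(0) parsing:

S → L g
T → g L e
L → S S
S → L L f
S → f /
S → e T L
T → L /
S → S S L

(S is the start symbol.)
First, augment the grammar with S' → S
I₀ = CLOSURE({ [S' → . S] }):
  [S' → . S] has the dot before S: add [S → . L g], [S → . L L f], [S → . f /], [S → . e T L], [S → . S S L]
  [S → . L g] has the dot before L: add [L → . S S]
No further items can be added.

I₀ = { [L → . S S], [S → . L L f], [S → . L g], [S → . S S L], [S → . e T L], [S → . f /], [S' → . S] }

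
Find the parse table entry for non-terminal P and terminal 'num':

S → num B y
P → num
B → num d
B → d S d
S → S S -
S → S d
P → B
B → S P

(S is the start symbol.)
P → num, P → B

To find M[P, 'num'], we find productions for P where 'num' is in the predict set (PREDICT(N → α) = (FIRST(α) \ {ε}) ∪ (FOLLOW(N) if α ⇒* ε)).

Relevant sets:
  FIRST(B) = { 'd', 'num' }

P → num: PREDICT = { 'num' }
  'num' is in predict set, so this production goes in M[P, 'num']
P → B: PREDICT = { 'd', 'num' }
  'num' is in predict set, so this production goes in M[P, 'num']

M[P, 'num'] = P → num, P → B  (a multiply-defined cell — the grammar is not LL(1))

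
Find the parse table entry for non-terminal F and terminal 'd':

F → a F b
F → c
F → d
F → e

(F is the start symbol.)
To find M[F, 'd'], we find productions for F where 'd' is in the predict set (PREDICT(N → α) = (FIRST(α) \ {ε}) ∪ (FOLLOW(N) if α ⇒* ε)).

F → a F b: PREDICT = { 'a' }
F → c: PREDICT = { 'c' }
F → d: PREDICT = { 'd' }
  'd' is in predict set, so this production goes in M[F, 'd']
F → e: PREDICT = { 'e' }

M[F, 'd'] = F → d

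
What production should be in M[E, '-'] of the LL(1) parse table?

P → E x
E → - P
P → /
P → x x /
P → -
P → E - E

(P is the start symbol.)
To find M[E, '-'], we find productions for E where '-' is in the predict set (PREDICT(N → α) = (FIRST(α) \ {ε}) ∪ (FOLLOW(N) if α ⇒* ε)).

E → - P: PREDICT = { '-' }
  '-' is in predict set, so this production goes in M[E, '-']

M[E, '-'] = E → - P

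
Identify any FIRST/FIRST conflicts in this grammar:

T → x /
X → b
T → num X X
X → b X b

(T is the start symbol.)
Productions for T:
  T → x /: FIRST = { 'x' }
  T → num X X: FIRST = { 'num' }
Productions for X:
  X → b: FIRST = { 'b' }
  X → b X b: FIRST = { 'b' }

Conflict for X: X → b and X → b X b
  Overlap: { 'b' }

Answer: Yes. X → b / X → b X b on { 'b' }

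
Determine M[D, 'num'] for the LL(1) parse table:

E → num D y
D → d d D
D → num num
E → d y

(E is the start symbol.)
D → num num

To find M[D, 'num'], we find productions for D where 'num' is in the predict set (PREDICT(N → α) = (FIRST(α) \ {ε}) ∪ (FOLLOW(N) if α ⇒* ε)).

D → d d D: PREDICT = { 'd' }
D → num num: PREDICT = { 'num' }
  'num' is in predict set, so this production goes in M[D, 'num']

M[D, 'num'] = D → num num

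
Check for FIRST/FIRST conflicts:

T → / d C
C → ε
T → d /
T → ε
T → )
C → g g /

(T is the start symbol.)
No FIRST/FIRST conflicts.

Productions for T:
  T → / d C: FIRST = { '/' }
  T → d /: FIRST = { 'd' }
  T → ε: FIRST = { ε }
  T → ): FIRST = { ')' }
Productions for C:
  C → ε: FIRST = { ε }
  C → g g /: FIRST = { 'g' }

All alternatives of each non-terminal have pairwise disjoint FIRST sets.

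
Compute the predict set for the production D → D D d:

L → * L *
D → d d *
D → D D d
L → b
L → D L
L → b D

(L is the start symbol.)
PREDICT(D → D D d) = (FIRST(RHS) \ {ε}) ∪ (FOLLOW(D) if ε ∈ FIRST(RHS), i.e. RHS ⇒* ε)
FIRST(D) = { 'd' }
FIRST(D D d) = { 'd' }
ε ∉ FIRST(D D d), so FOLLOW(D) is not added.
PREDICT(D → D D d) = { 'd' }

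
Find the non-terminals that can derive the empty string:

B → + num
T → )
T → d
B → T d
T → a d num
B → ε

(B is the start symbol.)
ε-productions: B → ε
So B is immediately nullable.
No further non-terminal can be added: every production for the remaining non-terminals contains a terminal or a non-nullable non-terminal.
Nullable = { 'B' }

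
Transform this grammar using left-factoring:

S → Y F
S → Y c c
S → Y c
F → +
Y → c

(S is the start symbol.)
S → Y S'
S' → F
S' → c S''
S'' → c
S'' → ε
F → +
Y → c

Left-factoring transforms A → αβ₁ | αβ₂ into A → αA' and A' → β₁ | β₂
(α is the longest common prefix among the alternatives). Repeat until
no nonterminal has two alternatives with a common prefix.

Round 1: S has alternatives sharing prefix 'Y'. Introduce S': S → Y S'
  Add: S' → F
  Add: S' → c c
  Add: S' → c

Round 2: S' has alternatives sharing prefix 'c'. Introduce S'': S' → c S''
  Add: S'' → c
  Add: S'' → ε

No remaining common prefixes — done.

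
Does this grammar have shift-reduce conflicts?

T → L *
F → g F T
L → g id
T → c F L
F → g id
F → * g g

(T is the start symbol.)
A shift-reduce conflict occurs when an LR(0) state has both:
  - a complete (reduce) item [A → α .] (dot at the end), and
  - a shift item [B → β . c γ] (dot before a terminal).

Augment with T' → T and build the canonical LR(0) collection (I0 = CLOSURE({[T' → . T]}), then GOTO on every symbol after a dot until no new states appear). It has 16 states:
  I0: { [L → . g id], [T → . L *], [T → . c F L], [T' → . T] }  — shift
  I1: { [T → L . *] }  — shift
  I2: { [T' → T .] }  — accept
  I3: { [F → . * g g], [F → . g F T], [F → . g id], [T → c . F L] }  — shift
  I4: { [L → g . id] }  — shift
  I5: { [L → g id .] }  — reduce
  I6: { [F → * . g g] }  — shift
  I7: { [L → . g id], [T → c F . L] }  — shift
  I8: { [F → . * g g], [F → . g F T], [F → . g id], [F → g . F T], [F → g . id] }  — shift
  I9: { [F → g F . T], [L → . g id], [T → . L *], [T → . c F L] }  — shift
  I10: { [F → g id .] }  — reduce
  I11: { [F → g F T .] }  — reduce
  I12: { [T → c F L .] }  — reduce
  I13: { [F → * g . g] }  — shift
  I14: { [F → * g g .] }  — reduce
  I15: { [T → L * .] }  — reduce

No state contains both a complete item and a shift item.

Answer: No shift-reduce conflicts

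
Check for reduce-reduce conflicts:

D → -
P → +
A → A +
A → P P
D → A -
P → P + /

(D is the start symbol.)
No reduce-reduce conflicts

A reduce-reduce conflict occurs when an LR(0) state has two complete items [A → α .] and [B → β .] — both call for a reduction, and with no lookahead the parser cannot choose between them.

Augment with D' → D and build the canonical LR(0) collection (I0 = CLOSURE({[D' → . D]}), then GOTO on every symbol after a dot until no new states appear). It has 12 states:
  I0: { [A → . A +], [A → . P P], [D → . -], [D → . A -], [D' → . D], [P → . +], [P → . P + /] }  — shift
  I1: { [P → + .] }  — reduce
  I2: { [D → - .] }  — reduce
  I3: { [A → A . +], [D → A . -] }  — shift
  I4: { [D' → D .] }  — accept
  I5: { [A → P . P], [P → . +], [P → . P + /], [P → P . + /] }  — shift
  I6: { [P → + .], [P → P + . /] }  — shift, reduce
  I7: { [A → P P .], [P → P . + /] }  — shift, reduce
  I8: { [P → P + . /] }  — shift
  I9: { [P → P + / .] }  — reduce
  I10: { [A → A + .] }  — reduce
  I11: { [D → A - .] }  — reduce

No state contains more than one complete item.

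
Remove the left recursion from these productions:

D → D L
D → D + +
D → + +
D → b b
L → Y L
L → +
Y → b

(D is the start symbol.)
D → + + D'
D → b b D'
D' → L D'
D' → + + D'
D' → ε
L → Y L
L → +
Y → b

D is directly left-recursive. The standard transformation for
  A → A α₁ | ... | A α_m | β₁ | ... | β_n
is
  A  → β₁ A' | ... | β_n A'
  A' → α₁ A' | ... | α_m A' | ε

D → + + becomes D → + + D'
D → b b becomes D → b b D'
D → D L becomes D' → L D'
D → D + + becomes D' → + + D'
Add D' → ε

Productions for other non-terminals are unchanged:
  L → Y L
  L → +
  Y → b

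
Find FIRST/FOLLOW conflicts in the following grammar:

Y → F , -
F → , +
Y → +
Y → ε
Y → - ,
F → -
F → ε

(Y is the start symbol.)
Yes. F → ',' '+' with FOLLOW(F) on { ',' }

A FIRST/FOLLOW conflict occurs when a non-terminal N has a nullable alternative N → β (β ⇒* ε) and another alternative N → α with FIRST(α) ∩ FOLLOW(N) ≠ ∅: on such a lookahead the parser cannot decide between expanding α and letting N vanish via β.

Nullable non-terminals: F, Y.
FIRST sets used below: FIRST(F) = { ',', '-', ε }

F: nullable alternative(s) F → ε; FOLLOW(F) = { ',' }
  F → , +: FIRST \ {ε} = { ',' } — overlaps FOLLOW(F) on { ',' }: CONFLICT
  F → -: FIRST \ {ε} = { '-' } — disjoint from FOLLOW(F)
  F → ε: FIRST \ {ε} = { } — this is the only nullable alternative, skip

Y: nullable alternative(s) Y → ε; FOLLOW(Y) = { $ }
  Y → F , -: FIRST \ {ε} = { ',', '-' } — disjoint from FOLLOW(Y)
  Y → +: FIRST \ {ε} = { '+' } — disjoint from FOLLOW(Y)
  Y → ε: FIRST \ {ε} = { } — this is the only nullable alternative, skip
  Y → - ,: FIRST \ {ε} = { '-' } — disjoint from FOLLOW(Y)

So the grammar has 1 FIRST/FOLLOW conflict (marked CONFLICT above).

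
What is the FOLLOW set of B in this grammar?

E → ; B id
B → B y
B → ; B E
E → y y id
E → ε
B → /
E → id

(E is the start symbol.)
{ ';', 'id', 'y' }

To compute FOLLOW(B), find every occurrence of B on a right-hand side N → α B β: add FIRST(β) \ {ε}, and if β is empty or nullable also add FOLLOW(N). Iterate to a fixed point.

In E → ; B id: B is followed by id, add FIRST(id) \ {ε} = { 'id' }
In B → B y: B is followed by y, add FIRST(y) \ {ε} = { 'y' }
In B → ; B E: B is followed by E, add FIRST(E) \ {ε} = { ';', 'id', 'y' }
  E is nullable, so FOLLOW(B) is also included — that is the set being defined, nothing new

Taking the union: FOLLOW(B) = { ';', 'id', 'y' }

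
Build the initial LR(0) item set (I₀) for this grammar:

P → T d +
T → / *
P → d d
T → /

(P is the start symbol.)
{ [P → . T d +], [P → . d d], [P' → . P], [T → . / *], [T → . /] }

First, augment the grammar with P' → P
I₀ = CLOSURE({ [P' → . P] }):
  [P' → . P] has the dot before P: add [P → . T d +], [P → . d d]
  [P → . T d +] has the dot before T: add [T → . / *], [T → . /]
No further items can be added.

I₀ = { [P → . T d +], [P → . d d], [P' → . P], [T → . / *], [T → . /] }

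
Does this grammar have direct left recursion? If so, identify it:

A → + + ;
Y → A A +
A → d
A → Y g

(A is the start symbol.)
A → + + ;: starts with '+'
Y → A A +: starts with A
A → d: starts with d
A → Y g: starts with Y

No direct left recursion found.

Answer: No direct left recursion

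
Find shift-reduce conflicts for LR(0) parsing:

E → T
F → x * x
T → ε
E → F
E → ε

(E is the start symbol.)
Augment with E' → E and build the canonical LR(0) collection (I0 = CLOSURE({[E' → . E]}), then GOTO on every symbol after a dot until no new states appear). It has 7 states:
  I0: { [E → . F], [E → . T], [E → .], [E' → . E], [F → . x * x], [T → .] }  — shift, 2 reduces
  I1: { [E' → E .] }  — accept
  I2: { [E → F .] }  — reduce
  I3: { [E → T .] }  — reduce
  I4: { [F → x . * x] }  — shift
  I5: { [F → x * . x] }  — shift
  I6: { [F → x * x .] }  — reduce

I0 contains reduce items [E → .], [T → .] and shift item [F → . x * x] — shift-reduce conflict.

Answer: Yes — I0: [E → .] vs [F → . x * x]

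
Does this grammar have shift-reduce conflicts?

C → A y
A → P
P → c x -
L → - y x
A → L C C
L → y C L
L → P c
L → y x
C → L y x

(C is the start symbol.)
A shift-reduce conflict occurs when an LR(0) state has both:
  - a complete (reduce) item [A → α .] (dot at the end), and
  - a shift item [B → β . c γ] (dot before a terminal).

Augment with C' → C and build the canonical LR(0) collection (I0 = CLOSURE({[C' → . C]}), then GOTO on every symbol after a dot until no new states appear). It has 22 states:
  I0: { [A → . L C C], [A → . P], [C → . A y], [C → . L y x], [C' → . C], [L → . - y x], [L → . P c], [L → . y C L], [L → . y x], [P → . c x -] }  — shift
  I1: { [L → - . y x] }  — shift
  I2: { [C → A . y] }  — shift
  I3: { [C' → C .] }  — accept
  I4: { [A → . L C C], [A → . P], [A → L . C C], [C → . A y], [C → . L y x], [C → L . y x], [L → . - y x], [L → . P c], [L → . y C L], [L → . y x], [P → . c x -] }  — shift
  I5: { [A → P .], [L → P . c] }  — shift, reduce
  I6: { [P → c . x -] }  — shift
  I7: { [A → . L C C], [A → . P], [C → . A y], [C → . L y x], [L → . - y x], [L → . P c], [L → . y C L], [L → . y x], [L → y . C L], [L → y . x], [P → . c x -] }  — shift
  I8: { [L → . - y x], [L → . P c], [L → . y C L], [L → . y x], [L → y C . L], [P → . c x -] }  — shift
  I9: { [L → y x .] }  — reduce
  I10: { [L → y C L .] }  — reduce
  I11: { [L → P . c] }  — shift
  I12: { [L → P c .] }  — reduce
  I13: { [P → c x . -] }  — shift
  I14: { [P → c x - .] }  — reduce
  I15: { [A → . L C C], [A → . P], [A → L C . C], [C → . A y], [C → . L y x], [L → . - y x], [L → . P c], [L → . y C L], [L → . y x], [P → . c x -] }  — shift
  I16: { [A → . L C C], [A → . P], [C → . A y], [C → . L y x], [C → L y . x], [L → . - y x], [L → . P c], [L → . y C L], [L → . y x], [L → y . C L], [L → y . x], [P → . c x -] }  — shift
  I17: { [C → L y x .], [L → y x .] }  — 2 reduces
  I18: { [A → L C C .] }  — reduce
  I19: { [C → A y .] }  — reduce
  I20: { [L → - y . x] }  — shift
  I21: { [L → - y x .] }  — reduce

I5 contains reduce item [A → P .] and shift item [L → P . c] — shift-reduce conflict.

Answer: Yes — I5: [A → P .] vs [L → P . c]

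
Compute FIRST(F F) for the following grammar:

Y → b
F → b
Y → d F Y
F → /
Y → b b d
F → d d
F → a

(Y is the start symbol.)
{ '/', 'a', 'b', 'd' }

FIRST sets of the non-terminals involved (from the grammar, by fixed-point iteration):
  FIRST(F) = { '/', 'a', 'b', 'd' }

To compute FIRST(F F), process the symbols left to right:
Symbol F is a non-terminal. Add FIRST(F) \ {ε} = { '/', 'a', 'b', 'd' }
F is not nullable (ε ∉ FIRST(F)), so stop here.
FIRST(F F) = { '/', 'a', 'b', 'd' }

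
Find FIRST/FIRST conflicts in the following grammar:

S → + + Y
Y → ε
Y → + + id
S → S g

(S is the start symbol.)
A FIRST/FIRST conflict occurs when two productions N → α and N → β for the same non-terminal have FIRST(α) ∩ FIRST(β) ≠ ∅ (with ε ∈ FIRST of a nullable right-hand side, so two nullable alternatives also conflict).

FIRST sets of the non-terminals at (or reachable through a nullable prefix from) the front of some alternative:
  FIRST(S) = { '+' }

Productions for S:
  S → + + Y: FIRST = { '+' }
  S → S g: FIRST = { '+' }
Productions for Y:
  Y → ε: FIRST = { ε }
  Y → + + id: FIRST = { '+' }

Conflict for S: S → + + Y and S → S g
  Overlap: { '+' }

Answer: Yes. S → '+' '+' Y / S → S g on { '+' }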